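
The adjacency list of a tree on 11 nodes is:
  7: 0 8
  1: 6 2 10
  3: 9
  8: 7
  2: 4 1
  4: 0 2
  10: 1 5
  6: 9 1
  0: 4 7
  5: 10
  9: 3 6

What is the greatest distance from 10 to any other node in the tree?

6

The node farthest from 10 is 8, via 10–1–2–4–0–7–8 — 6 edges.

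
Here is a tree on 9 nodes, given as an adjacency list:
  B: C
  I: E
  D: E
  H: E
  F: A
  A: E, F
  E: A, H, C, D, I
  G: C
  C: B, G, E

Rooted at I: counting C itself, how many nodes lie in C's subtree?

3

C's subtree: {C, G, B}, size 3.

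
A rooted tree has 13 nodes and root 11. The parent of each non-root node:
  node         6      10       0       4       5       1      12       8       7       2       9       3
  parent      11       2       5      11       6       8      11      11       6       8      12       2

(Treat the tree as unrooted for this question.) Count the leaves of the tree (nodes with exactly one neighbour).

7

Degree-1 nodes: 0, 1, 3, 4, 7, 9, 10 — 7 of them.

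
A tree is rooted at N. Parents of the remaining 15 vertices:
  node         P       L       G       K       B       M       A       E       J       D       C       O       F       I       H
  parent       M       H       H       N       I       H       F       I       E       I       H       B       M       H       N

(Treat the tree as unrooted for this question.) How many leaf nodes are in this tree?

9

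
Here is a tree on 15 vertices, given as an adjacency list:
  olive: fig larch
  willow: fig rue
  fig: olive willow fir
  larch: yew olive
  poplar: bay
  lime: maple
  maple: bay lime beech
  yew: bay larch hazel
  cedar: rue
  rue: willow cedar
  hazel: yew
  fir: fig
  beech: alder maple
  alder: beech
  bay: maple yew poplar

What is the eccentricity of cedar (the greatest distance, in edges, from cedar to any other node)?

Distances from cedar peak at 10, attained at alder.
cedar-rue-willow-fig-olive-larch-yew-bay-maple-beech-alder

10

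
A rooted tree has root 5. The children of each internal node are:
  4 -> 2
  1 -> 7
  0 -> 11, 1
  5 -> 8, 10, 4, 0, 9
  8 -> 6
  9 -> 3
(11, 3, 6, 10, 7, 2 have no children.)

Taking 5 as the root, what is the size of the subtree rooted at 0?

4

The subtree rooted at 0 contains: 0, 11, 1, 7 — 4 nodes.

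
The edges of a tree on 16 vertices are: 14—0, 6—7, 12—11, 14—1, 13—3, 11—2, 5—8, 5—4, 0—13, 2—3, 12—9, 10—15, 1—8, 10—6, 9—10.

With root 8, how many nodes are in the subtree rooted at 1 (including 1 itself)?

The subtree rooted at 1 contains: 1, 14, 0, 13, 3, 2, 11, 12, 9, 10, 15, 6, 7 — 13 nodes.

13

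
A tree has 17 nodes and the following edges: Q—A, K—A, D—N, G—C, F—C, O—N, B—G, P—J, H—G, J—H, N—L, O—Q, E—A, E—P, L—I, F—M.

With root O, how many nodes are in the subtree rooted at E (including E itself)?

The subtree rooted at E contains: E, P, J, H, G, C, B, F, M — 9 nodes.

9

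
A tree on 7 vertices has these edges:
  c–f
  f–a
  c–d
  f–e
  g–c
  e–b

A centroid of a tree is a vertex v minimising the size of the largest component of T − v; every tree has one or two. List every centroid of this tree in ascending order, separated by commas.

f

If f is removed the pieces have sizes 3, 2, 1, all ≤ ⌊7/2⌋ = 3.
Every other node leaves some component of size > 3, so the centroid is unique.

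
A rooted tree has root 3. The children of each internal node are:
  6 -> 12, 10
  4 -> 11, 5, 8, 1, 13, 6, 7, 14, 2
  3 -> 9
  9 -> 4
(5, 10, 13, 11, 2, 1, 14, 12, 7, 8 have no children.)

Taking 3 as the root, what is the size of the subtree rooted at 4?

12

The subtree rooted at 4 contains: 4, 6, 8, 11, 7, 13, 5, 1, 14, 2, 10, 12 — 12 nodes.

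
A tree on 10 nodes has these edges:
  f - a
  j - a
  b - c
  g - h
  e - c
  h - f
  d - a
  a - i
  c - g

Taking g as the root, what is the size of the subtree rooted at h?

6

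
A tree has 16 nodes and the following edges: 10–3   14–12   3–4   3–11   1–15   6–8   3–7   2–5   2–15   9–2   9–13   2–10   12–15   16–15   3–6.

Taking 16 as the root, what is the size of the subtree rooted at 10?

The subtree rooted at 10 contains: 10, 3, 11, 4, 6, 7, 8 — 7 nodes.

7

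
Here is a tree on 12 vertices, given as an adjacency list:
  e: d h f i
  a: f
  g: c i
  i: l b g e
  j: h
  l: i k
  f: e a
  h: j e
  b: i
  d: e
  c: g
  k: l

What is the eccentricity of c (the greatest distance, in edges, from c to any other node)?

5

The node farthest from c is j (a also at distance 5), via c–g–i–e–h–j — 5 edges.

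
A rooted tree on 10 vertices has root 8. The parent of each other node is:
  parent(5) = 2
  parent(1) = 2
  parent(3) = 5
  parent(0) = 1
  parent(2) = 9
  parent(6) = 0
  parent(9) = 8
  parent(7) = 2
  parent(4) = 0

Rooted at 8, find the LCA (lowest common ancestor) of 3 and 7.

2

3's ancestor chain is 3, 5, 2, 9, 8 and 7's is 7, 2, 9, 8; they first meet at 2.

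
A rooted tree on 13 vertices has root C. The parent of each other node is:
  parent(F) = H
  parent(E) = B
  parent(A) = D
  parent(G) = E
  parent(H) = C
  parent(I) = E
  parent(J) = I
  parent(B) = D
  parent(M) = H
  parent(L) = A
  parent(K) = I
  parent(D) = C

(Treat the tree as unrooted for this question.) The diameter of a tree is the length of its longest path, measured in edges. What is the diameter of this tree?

A longest path is K – I – E – B – D – C – H – F, with 7 edges.

7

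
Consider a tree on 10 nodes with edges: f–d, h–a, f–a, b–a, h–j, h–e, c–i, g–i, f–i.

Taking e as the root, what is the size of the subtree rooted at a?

a's subtree: {a, f, b, i, d, c, g}, size 7.

7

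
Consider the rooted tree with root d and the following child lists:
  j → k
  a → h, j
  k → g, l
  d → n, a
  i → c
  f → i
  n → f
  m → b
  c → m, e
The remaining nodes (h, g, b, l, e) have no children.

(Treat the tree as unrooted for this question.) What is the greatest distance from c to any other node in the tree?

A farthest node from c is l (g also at distance 8).
The path c – i – f – n – d – a – j – k – l has 8 edges.

8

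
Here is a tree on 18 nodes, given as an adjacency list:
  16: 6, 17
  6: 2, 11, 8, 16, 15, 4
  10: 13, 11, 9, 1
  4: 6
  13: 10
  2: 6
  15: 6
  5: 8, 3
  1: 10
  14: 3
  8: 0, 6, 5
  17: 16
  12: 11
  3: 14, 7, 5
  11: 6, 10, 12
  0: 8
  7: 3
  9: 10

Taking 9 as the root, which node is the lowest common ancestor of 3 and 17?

Ancestors of 3 (toward the root): 3, 5, 8, 6, 11, 10, 9.
Ancestors of 17: 17, 16, 6, 11, 10, 9.
The deepest node appearing in both lists is 6.

6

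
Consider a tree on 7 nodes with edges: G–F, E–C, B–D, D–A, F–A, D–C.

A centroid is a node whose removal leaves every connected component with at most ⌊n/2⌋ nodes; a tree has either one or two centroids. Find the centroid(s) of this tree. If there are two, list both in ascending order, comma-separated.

D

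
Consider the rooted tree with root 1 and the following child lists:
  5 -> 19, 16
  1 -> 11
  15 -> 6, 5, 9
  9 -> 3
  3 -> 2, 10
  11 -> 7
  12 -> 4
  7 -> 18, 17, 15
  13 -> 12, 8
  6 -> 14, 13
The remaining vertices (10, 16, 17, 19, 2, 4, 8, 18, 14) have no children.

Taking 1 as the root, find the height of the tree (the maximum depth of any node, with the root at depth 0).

7

A deepest node is 4, reached by 1 → 11 → 7 → 15 → 6 → 13 → 12 → 4.
That path has 7 edges, so the height is 7.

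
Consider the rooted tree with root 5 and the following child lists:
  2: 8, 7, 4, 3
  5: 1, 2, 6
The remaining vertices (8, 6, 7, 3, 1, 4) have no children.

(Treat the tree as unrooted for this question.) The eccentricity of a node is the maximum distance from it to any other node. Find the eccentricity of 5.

A farthest node from 5 is 7 (8, 3, 4 also at distance 2).
The path 5 – 2 – 7 has 2 edges.

2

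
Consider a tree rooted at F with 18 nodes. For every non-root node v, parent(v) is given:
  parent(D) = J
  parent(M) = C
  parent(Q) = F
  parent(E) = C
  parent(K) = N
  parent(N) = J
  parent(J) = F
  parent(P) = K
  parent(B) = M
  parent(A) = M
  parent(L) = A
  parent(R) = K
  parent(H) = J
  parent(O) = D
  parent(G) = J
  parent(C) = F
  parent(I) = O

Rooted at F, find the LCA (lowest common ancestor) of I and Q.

F

Ancestors of I (toward the root): I, O, D, J, F.
Ancestors of Q: Q, F.
The deepest node appearing in both lists is F.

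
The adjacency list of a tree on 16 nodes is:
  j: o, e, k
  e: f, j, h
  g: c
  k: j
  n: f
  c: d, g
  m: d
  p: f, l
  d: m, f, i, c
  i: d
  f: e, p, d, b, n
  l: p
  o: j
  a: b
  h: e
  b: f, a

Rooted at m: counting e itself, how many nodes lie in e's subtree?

The subtree rooted at e contains: e, j, h, k, o — 5 nodes.

5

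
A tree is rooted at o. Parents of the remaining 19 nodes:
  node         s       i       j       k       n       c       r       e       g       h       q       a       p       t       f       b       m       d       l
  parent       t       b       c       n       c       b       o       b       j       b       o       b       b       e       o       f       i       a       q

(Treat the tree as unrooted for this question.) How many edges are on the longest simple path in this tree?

A longest path is l-q-o-f-b-c-j-g, with 7 edges.

7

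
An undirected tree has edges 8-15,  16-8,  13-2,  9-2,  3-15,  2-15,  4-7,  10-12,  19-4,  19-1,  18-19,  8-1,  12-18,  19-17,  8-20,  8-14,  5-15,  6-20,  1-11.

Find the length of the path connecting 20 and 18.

4

The path is 20 – 8 – 1 – 19 – 18, which has 4 edges.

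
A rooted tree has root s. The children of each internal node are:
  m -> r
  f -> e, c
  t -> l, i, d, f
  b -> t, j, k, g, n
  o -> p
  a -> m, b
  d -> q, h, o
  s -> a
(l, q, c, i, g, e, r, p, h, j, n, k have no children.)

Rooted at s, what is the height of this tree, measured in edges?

p sits deepest: s – a – b – t – d – o – p — 6 edges from the root.

6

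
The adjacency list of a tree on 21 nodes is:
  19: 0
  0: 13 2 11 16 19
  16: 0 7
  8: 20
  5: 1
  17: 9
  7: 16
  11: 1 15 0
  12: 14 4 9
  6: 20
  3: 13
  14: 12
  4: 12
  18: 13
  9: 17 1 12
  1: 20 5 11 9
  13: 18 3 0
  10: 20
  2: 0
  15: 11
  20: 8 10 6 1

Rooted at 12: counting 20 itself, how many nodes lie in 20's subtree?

4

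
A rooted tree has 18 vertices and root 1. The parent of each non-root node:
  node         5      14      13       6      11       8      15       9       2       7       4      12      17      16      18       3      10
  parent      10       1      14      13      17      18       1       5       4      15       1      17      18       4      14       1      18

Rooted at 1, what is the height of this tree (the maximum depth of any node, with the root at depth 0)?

A deepest node is 9, reached by 1 → 14 → 18 → 10 → 5 → 9.
That path has 5 edges, so the height is 5.

5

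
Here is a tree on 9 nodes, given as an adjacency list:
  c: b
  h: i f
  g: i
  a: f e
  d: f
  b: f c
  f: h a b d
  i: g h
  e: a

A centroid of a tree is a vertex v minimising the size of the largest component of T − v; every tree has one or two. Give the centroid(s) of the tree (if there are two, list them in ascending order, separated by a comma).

If f is removed the pieces have sizes 3, 2, 2, 1, all ≤ ⌊9/2⌋ = 4.
Every other node leaves some component of size > 4, so the centroid is unique.

f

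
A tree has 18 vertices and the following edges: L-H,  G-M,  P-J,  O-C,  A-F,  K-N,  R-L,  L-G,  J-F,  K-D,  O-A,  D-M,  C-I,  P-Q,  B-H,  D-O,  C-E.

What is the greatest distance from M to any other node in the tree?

Distances from M peak at 7, attained at Q.
M – D – O – A – F – J – P – Q

7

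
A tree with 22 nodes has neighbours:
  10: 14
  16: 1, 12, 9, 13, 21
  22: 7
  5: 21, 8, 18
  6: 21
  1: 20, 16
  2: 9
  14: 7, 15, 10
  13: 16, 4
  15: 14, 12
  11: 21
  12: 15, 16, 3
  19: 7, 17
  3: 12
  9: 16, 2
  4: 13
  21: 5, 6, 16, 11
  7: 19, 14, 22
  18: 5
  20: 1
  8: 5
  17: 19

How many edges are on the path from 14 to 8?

6

Walking from 14: 14 - 15 - 12 - 16 - 21 - 5 - 8. Length 6.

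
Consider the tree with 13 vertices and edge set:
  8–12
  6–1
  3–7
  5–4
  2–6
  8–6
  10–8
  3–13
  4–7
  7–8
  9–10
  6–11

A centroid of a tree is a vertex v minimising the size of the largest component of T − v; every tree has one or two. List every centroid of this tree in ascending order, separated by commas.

8

If 8 is removed the pieces have sizes 5, 4, 2, 1, all ≤ ⌊13/2⌋ = 6.
No neighbour of 8 does as well, so 8 is the unique centroid.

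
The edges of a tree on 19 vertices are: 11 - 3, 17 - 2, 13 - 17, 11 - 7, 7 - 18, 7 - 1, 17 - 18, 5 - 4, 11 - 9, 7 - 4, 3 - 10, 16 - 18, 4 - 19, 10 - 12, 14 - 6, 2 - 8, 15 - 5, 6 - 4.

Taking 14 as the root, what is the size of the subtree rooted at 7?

Descendants of 7 (including itself): 7, 11, 18, 1, 3, 9, 17, 16, 10, 13, 2, 12, 8. That's 13.

13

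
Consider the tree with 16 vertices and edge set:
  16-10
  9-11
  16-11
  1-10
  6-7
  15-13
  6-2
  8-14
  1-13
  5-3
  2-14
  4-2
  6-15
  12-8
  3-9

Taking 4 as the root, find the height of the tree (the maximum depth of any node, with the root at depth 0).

11

5 sits deepest: 4–2–6–15–13–1–10–16–11–9–3–5 — 11 edges from the root.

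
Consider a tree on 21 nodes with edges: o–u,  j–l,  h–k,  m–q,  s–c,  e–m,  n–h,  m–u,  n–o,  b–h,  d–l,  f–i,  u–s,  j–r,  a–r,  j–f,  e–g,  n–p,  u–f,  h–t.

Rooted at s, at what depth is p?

4

Climbing from p to the root: p–n–o–u–s. That's 4 steps.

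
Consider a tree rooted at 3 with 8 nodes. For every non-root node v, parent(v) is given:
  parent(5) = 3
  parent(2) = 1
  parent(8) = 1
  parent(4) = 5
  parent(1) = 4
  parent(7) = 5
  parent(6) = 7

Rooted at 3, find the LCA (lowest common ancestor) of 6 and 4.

Path 6→root: 6 7 5 3; path 4→root: 4 5 3.
First common node: 5.

5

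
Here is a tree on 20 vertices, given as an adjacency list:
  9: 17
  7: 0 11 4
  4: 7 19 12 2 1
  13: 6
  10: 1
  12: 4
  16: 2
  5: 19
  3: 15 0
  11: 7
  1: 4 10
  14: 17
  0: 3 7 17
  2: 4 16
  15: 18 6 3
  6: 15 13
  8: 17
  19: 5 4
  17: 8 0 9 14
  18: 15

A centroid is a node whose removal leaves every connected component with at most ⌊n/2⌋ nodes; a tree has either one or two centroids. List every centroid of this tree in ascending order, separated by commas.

0, 7

If 0 is removed the pieces have sizes 10, 5, 4, all ≤ ⌊20/2⌋ = 10.
Its neighbour 7 also leaves a largest component of size 10, so both are centroids.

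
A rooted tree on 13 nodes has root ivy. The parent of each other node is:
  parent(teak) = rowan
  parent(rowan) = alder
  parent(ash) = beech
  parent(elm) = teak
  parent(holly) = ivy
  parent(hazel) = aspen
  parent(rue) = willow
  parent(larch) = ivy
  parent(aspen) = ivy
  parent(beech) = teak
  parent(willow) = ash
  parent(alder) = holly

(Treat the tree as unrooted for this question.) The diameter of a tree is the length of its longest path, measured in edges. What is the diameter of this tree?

10

Starting from hazel, a farthest node is rue at distance 10.
One longest path: hazel–aspen–ivy–holly–alder–rowan–teak–beech–ash–willow–rue.
So the diameter is 10.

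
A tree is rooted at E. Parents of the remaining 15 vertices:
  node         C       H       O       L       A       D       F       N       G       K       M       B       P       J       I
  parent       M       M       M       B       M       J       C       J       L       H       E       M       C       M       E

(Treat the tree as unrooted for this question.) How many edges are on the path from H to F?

3

The path is H–M–C–F, which has 3 edges.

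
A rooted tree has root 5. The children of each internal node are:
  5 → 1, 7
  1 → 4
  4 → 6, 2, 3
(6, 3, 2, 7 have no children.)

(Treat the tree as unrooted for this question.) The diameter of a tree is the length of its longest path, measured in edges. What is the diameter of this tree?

4

Starting from 7, a farthest node is 2 at distance 4.
One longest path: 7 – 5 – 1 – 4 – 2.
So the diameter is 4.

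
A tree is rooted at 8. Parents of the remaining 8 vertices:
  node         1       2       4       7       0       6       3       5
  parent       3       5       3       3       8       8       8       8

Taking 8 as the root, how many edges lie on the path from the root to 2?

2

Path from 8 to 2: 8 → 5 → 2, which has 2 edges.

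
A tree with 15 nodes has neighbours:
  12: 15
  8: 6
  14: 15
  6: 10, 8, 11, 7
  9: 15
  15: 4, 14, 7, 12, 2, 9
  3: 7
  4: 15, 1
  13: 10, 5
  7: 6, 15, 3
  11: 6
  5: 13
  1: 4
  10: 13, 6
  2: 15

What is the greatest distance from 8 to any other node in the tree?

5

A farthest node from 8 is 1.
The path 8–6–7–15–4–1 has 5 edges.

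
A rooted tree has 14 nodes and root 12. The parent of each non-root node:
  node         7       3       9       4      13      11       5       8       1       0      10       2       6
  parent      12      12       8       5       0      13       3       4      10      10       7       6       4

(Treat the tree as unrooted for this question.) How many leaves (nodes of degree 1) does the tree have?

The leaves are 1, 2, 9, 11.
That is 4 leaves.

4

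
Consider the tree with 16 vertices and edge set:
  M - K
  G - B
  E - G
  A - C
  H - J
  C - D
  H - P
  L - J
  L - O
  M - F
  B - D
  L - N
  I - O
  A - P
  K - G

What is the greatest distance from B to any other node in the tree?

9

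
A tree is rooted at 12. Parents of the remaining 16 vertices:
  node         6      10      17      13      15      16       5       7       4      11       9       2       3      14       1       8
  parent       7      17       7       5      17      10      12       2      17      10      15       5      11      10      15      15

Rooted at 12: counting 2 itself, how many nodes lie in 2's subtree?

14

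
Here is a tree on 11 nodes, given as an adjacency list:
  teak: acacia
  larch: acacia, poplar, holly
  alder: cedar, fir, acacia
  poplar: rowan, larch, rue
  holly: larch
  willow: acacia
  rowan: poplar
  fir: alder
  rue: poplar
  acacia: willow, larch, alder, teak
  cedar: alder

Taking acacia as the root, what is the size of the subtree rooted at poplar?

3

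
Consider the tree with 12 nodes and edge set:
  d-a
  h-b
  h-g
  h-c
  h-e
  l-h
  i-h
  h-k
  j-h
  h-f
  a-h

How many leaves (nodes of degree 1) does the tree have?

10

The leaves are b, c, d, e, f, g, i, j, k, l.
That is 10 leaves.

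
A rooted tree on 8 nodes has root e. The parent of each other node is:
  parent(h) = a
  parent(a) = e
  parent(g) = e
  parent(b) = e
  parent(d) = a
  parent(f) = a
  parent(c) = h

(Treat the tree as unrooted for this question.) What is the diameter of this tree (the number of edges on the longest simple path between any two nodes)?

4

BFS from c reaches b last, at distance 4; BFS from b confirms no node is farther.
Path: c–h–a–e–b.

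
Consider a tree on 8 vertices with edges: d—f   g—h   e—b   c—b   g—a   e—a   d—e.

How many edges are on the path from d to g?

3

The path is d - e - a - g, which has 3 edges.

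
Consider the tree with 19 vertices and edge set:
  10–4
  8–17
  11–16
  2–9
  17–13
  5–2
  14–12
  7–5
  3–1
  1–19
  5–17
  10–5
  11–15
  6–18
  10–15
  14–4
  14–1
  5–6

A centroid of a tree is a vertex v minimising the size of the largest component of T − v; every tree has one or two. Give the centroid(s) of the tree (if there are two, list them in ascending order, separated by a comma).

10

If 10 is removed the pieces have sizes 9, 6, 3, all ≤ ⌊19/2⌋ = 9.
No neighbour of 10 does as well, so 10 is the unique centroid.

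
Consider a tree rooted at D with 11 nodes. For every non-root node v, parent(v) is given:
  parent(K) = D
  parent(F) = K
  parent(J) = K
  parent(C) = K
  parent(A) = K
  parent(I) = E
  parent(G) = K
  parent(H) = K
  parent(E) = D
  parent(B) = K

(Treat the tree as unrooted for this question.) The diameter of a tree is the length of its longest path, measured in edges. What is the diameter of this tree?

Starting from I, a farthest node is H at distance 4.
One longest path: I - E - D - K - H.
So the diameter is 4.

4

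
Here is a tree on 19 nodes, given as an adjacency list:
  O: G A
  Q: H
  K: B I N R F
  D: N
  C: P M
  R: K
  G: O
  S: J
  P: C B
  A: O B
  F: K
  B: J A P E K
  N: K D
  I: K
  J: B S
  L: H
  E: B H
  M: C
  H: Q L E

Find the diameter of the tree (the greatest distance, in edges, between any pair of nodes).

A longest path is D-N-K-B-P-C-M, with 6 edges.

6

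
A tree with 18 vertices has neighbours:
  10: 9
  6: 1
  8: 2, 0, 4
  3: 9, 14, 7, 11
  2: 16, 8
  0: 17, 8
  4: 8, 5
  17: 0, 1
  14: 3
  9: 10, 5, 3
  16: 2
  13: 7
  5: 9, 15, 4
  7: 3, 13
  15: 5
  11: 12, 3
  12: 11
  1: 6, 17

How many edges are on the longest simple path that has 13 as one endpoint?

10

The node farthest from 13 is 6, via 13 – 7 – 3 – 9 – 5 – 4 – 8 – 0 – 17 – 1 – 6 — 10 edges.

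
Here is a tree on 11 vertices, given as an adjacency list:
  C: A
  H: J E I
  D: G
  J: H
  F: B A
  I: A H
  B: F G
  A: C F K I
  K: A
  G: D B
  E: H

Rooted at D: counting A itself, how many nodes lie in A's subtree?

A's subtree: {A, I, C, K, H, J, E}, size 7.

7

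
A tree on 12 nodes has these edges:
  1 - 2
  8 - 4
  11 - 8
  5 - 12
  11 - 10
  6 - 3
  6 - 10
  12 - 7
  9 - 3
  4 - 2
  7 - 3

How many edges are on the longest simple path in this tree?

10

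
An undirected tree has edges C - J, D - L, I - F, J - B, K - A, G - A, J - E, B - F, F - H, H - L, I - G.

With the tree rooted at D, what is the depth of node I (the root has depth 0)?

D → L → H → F → I — 4 edges.

4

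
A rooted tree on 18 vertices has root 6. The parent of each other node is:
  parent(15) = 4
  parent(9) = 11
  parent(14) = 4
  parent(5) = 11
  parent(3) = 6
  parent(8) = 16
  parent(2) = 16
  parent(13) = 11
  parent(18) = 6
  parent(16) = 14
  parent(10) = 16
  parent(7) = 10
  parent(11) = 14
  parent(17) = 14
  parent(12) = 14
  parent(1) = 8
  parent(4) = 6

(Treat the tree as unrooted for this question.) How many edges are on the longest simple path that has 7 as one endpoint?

The node farthest from 7 is 3 (18 also at distance 6), via 7 – 10 – 16 – 14 – 4 – 6 – 3 — 6 edges.

6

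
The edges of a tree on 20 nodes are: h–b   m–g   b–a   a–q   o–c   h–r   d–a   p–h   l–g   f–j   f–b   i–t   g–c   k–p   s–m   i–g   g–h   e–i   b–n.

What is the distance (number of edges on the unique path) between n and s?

5

n – b – h – g – m – s: 5 edges.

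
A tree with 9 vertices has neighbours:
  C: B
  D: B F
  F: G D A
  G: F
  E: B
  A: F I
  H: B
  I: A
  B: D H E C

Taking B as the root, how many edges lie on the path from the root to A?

3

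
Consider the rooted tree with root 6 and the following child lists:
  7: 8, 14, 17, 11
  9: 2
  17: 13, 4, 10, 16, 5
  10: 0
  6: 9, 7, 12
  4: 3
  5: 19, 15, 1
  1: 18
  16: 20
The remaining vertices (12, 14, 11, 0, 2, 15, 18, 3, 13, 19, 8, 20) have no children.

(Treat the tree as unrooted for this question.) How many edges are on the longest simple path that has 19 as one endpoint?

6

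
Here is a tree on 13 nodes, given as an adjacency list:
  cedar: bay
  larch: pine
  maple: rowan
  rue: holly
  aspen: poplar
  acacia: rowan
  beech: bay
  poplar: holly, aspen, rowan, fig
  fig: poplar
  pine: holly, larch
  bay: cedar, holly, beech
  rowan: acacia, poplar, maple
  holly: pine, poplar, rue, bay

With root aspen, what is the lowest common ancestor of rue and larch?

holly

Path rue→root: rue holly poplar aspen; path larch→root: larch pine holly poplar aspen.
First common node: holly.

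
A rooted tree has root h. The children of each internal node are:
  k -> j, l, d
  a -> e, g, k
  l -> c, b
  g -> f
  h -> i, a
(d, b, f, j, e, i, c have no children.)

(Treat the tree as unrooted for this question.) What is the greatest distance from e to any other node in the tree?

A farthest node from e is c (b also at distance 4).
The path e-a-k-l-c has 4 edges.

4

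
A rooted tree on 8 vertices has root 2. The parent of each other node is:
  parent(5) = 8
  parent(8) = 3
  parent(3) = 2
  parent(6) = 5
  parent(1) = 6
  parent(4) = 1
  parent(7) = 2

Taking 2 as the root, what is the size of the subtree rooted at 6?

Descendants of 6 (including itself): 6, 1, 4. That's 3.

3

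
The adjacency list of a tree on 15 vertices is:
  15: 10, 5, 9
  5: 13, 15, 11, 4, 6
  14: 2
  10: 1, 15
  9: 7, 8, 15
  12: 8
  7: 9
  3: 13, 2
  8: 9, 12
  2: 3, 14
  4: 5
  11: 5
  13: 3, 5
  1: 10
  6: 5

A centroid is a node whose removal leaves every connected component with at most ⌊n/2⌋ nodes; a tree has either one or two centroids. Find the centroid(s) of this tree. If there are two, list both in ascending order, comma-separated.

5

Removing 5 splits the tree into components of sizes 7, 4, 1, 1, 1; the largest is 7 ≤ ⌊15/2⌋ = 7.
No neighbour of 5 does as well, so 5 is the unique centroid.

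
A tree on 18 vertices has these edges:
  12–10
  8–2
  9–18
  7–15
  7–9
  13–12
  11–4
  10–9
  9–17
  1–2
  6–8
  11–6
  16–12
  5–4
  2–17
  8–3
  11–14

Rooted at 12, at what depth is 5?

9

Climbing from 5 to the root: 5 → 4 → 11 → 6 → 8 → 2 → 17 → 9 → 10 → 12. That's 9 steps.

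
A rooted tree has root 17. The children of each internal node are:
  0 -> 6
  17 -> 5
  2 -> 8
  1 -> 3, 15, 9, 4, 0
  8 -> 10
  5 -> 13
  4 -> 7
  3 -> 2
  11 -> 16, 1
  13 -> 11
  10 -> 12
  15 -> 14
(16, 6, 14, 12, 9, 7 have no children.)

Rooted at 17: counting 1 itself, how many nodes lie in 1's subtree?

13

1's subtree: {1, 15, 3, 4, 0, 9, 14, 2, 7, 6, 8, 10, 12}, size 13.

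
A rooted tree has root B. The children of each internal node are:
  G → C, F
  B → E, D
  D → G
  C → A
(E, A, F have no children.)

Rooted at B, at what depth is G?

B – D – G — 2 edges.

2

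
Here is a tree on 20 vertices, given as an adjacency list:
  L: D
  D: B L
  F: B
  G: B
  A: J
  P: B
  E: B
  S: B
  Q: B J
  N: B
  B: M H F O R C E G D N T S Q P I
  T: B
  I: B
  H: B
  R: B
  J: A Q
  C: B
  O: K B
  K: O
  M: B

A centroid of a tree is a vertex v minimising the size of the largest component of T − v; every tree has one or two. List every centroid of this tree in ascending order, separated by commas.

If B is removed the pieces have sizes 3, 2, 2, 1, 1, 1, 1, 1, 1, 1, 1, 1, 1, 1, 1, all ≤ ⌊20/2⌋ = 10.
Every other node leaves some component of size > 10, so the centroid is unique.

B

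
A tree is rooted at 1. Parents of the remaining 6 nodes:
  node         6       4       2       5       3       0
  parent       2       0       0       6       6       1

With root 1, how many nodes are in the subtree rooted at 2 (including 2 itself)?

4

The subtree rooted at 2 contains: 2, 6, 5, 3 — 4 nodes.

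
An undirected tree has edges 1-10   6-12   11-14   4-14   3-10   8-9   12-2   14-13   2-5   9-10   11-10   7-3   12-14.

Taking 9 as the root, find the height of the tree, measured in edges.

5 sits deepest: 9-10-11-14-12-2-5 — 6 edges from the root.

6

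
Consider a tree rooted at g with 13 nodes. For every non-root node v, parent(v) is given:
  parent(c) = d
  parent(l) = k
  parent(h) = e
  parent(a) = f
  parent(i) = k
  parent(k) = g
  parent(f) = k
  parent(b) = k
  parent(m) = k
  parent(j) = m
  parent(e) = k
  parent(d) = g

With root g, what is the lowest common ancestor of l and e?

l's ancestor chain is l, k, g and e's is e, k, g; they first meet at k.

k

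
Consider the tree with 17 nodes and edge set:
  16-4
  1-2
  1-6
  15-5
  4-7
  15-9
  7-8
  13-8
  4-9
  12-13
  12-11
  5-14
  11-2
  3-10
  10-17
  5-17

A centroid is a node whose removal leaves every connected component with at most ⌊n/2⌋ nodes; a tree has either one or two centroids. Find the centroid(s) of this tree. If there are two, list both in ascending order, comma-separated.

4

Removing 4 splits the tree into components of sizes 8, 7, 1; the largest is 8 ≤ ⌊17/2⌋ = 8.
Every other node leaves some component of size > 8, so the centroid is unique.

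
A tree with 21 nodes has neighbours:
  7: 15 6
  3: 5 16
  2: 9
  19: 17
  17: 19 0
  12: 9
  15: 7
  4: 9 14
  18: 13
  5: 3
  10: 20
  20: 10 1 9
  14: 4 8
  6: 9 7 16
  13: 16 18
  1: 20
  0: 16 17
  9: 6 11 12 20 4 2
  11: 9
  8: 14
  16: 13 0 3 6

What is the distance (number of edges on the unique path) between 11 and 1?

3

Walking from 11: 11 - 9 - 20 - 1. Length 3.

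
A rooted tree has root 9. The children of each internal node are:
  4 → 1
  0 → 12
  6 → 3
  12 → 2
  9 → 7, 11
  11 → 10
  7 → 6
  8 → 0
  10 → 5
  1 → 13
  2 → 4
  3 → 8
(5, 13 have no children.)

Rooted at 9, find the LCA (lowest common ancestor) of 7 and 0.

7

Path 7→root: 7 9; path 0→root: 0 8 3 6 7 9.
First common node: 7.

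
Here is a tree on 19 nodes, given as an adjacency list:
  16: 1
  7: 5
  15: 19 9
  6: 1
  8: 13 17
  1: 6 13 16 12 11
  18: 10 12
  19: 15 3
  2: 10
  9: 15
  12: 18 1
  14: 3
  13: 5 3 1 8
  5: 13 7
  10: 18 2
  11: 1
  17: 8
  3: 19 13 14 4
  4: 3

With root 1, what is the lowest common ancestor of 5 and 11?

Path 5→root: 5 13 1; path 11→root: 11 1.
First common node: 1.

1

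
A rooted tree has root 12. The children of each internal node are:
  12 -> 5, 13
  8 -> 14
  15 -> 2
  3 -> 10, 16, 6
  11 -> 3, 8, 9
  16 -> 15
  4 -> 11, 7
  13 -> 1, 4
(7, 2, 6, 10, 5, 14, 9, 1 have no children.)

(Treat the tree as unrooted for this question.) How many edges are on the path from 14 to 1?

5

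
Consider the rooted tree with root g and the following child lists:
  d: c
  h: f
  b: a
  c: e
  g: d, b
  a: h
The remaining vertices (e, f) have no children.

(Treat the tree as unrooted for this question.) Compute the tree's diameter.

7

A longest path is e – c – d – g – b – a – h – f, with 7 edges.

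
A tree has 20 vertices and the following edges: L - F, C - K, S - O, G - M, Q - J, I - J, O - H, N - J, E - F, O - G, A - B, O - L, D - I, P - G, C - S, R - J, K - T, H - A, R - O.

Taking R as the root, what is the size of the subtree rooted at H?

H's subtree: {H, A, B}, size 3.

3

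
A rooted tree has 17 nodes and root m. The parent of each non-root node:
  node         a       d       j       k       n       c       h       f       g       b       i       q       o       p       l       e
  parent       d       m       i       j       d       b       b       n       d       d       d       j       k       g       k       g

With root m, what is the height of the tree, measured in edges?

5

The longest root-to-leaf path is m–d–i–j–k–l (5 edges).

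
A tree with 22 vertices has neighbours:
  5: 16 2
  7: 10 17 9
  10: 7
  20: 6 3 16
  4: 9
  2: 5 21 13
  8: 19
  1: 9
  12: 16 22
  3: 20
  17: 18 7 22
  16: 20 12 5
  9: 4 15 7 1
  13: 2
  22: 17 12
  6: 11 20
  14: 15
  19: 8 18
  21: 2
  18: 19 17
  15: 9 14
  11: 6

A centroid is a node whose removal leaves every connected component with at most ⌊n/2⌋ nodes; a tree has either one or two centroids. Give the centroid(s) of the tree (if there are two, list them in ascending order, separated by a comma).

17, 22

If 22 is removed the pieces have sizes 11, 10, all ≤ ⌊22/2⌋ = 11.
17 is adjacent to 22 and is also a centroid (the largest component after removing it is likewise 11).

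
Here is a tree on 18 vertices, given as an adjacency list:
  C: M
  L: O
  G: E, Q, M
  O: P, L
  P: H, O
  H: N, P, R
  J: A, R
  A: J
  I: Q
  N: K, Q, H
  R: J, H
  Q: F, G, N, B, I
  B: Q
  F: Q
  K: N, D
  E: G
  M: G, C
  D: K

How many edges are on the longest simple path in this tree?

8

BFS from L reaches C last, at distance 8; BFS from C confirms no node is farther.
Path: L - O - P - H - N - Q - G - M - C.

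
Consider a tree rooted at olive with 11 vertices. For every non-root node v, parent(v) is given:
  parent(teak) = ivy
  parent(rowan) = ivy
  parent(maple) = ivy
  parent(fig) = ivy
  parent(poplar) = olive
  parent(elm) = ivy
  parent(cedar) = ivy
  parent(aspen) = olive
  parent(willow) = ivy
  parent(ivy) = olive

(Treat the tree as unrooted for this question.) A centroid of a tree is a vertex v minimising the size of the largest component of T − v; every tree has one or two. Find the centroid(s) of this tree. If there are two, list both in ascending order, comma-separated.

Removing ivy splits the tree into components of sizes 3, 1, 1, 1, 1, 1, 1, 1; the largest is 3 ≤ ⌊11/2⌋ = 5.
No neighbour of ivy does as well, so ivy is the unique centroid.

ivy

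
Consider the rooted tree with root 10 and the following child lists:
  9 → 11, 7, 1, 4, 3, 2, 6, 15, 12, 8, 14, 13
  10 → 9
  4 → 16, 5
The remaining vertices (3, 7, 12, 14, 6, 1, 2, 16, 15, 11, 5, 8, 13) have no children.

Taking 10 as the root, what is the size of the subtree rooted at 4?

3

Descendants of 4 (including itself): 4, 16, 5. That's 3.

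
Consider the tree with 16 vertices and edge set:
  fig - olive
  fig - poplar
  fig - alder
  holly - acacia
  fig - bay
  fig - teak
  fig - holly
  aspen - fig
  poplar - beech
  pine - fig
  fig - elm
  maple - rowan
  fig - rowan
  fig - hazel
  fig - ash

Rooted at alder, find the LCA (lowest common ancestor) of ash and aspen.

ash's ancestor chain is ash, fig, alder and aspen's is aspen, fig, alder; they first meet at fig.

fig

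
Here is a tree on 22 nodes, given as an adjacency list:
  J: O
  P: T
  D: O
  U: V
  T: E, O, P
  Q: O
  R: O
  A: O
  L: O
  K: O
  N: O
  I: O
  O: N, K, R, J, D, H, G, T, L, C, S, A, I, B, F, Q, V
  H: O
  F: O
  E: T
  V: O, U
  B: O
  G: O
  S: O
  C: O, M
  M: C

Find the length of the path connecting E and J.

3

E - T - O - J: 3 edges.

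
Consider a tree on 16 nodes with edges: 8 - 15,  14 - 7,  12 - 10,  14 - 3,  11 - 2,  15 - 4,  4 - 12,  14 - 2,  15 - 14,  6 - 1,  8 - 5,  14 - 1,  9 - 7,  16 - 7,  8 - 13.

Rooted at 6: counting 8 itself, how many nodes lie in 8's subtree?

3

Descendants of 8 (including itself): 8, 5, 13. That's 3.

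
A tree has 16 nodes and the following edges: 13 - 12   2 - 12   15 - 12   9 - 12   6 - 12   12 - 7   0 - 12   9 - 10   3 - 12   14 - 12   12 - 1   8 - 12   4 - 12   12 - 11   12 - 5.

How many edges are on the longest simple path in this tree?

BFS from 10 reaches 11 last, at distance 3; BFS from 11 confirms no node is farther.
Path: 10–9–12–11.

3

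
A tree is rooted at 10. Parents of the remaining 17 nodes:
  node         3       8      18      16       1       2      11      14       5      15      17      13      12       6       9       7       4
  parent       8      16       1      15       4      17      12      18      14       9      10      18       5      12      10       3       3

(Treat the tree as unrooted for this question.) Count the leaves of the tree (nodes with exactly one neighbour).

Exactly 5 nodes have a single neighbour: 2, 6, 7, 11, 13.

5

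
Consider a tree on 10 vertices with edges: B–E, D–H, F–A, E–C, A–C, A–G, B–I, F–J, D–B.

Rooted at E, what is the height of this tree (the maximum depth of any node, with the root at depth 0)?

4

The longest root-to-leaf path is E – C – A – F – J (4 edges).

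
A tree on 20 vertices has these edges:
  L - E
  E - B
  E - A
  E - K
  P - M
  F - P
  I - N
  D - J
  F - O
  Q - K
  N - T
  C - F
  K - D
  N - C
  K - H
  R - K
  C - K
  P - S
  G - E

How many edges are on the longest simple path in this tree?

6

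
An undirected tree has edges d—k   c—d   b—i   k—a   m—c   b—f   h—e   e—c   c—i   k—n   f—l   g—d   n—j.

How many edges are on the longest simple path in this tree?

8

A longest path is j-n-k-d-c-i-b-f-l, with 8 edges.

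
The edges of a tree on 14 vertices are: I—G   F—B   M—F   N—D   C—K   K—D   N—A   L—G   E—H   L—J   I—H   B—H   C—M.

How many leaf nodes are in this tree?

Degree-1 nodes: A, E, J — 3 of them.

3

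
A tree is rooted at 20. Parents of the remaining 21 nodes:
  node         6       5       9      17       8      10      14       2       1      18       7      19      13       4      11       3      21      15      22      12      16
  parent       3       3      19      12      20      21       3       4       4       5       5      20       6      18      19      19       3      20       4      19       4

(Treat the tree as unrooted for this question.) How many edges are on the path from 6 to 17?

4

6–3–19–12–17: 4 edges.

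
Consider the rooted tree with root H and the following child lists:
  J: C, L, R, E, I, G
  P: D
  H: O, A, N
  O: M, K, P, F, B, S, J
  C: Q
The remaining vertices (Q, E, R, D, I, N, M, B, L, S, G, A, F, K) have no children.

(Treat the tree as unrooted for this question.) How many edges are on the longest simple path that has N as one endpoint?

5

A farthest node from N is Q.
The path N – H – O – J – C – Q has 5 edges.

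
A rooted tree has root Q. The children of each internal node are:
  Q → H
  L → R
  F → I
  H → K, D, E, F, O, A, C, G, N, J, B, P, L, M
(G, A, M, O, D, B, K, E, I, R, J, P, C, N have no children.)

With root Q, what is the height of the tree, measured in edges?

3

A deepest node is I, reached by Q – H – F – I.
That path has 3 edges, so the height is 3.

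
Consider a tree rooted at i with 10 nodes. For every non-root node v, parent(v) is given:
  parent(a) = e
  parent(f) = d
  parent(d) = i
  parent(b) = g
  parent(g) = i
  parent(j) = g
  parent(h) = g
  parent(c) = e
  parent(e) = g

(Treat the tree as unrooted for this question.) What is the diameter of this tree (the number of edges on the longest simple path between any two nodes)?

5

BFS from f reaches c last, at distance 5; BFS from c confirms no node is farther.
Path: f – d – i – g – e – c.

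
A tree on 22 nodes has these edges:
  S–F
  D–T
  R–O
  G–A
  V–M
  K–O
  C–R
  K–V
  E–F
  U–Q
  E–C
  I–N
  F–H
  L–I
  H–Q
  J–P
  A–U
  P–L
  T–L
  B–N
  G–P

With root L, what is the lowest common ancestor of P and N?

Ancestors of P (toward the root): P, L.
Ancestors of N: N, I, L.
The deepest node appearing in both lists is L.

L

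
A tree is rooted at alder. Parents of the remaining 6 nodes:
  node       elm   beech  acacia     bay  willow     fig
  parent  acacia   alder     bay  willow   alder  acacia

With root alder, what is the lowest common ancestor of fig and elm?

acacia

Ancestors of fig (toward the root): fig, acacia, bay, willow, alder.
Ancestors of elm: elm, acacia, bay, willow, alder.
The deepest node appearing in both lists is acacia.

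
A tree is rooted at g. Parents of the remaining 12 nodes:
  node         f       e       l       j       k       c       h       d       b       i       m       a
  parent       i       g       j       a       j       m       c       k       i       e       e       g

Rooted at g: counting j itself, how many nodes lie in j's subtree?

4

j's subtree: {j, k, l, d}, size 4.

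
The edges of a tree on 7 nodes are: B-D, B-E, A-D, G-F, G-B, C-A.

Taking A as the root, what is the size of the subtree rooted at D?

5

The subtree rooted at D contains: D, B, G, E, F — 5 nodes.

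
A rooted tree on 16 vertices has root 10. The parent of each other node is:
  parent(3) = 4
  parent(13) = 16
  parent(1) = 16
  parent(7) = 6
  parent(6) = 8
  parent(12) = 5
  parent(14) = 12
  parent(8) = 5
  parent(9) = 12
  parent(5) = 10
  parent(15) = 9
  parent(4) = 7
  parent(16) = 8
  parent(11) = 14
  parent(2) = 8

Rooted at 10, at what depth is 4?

5

10–5–8–6–7–4 — 5 edges.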